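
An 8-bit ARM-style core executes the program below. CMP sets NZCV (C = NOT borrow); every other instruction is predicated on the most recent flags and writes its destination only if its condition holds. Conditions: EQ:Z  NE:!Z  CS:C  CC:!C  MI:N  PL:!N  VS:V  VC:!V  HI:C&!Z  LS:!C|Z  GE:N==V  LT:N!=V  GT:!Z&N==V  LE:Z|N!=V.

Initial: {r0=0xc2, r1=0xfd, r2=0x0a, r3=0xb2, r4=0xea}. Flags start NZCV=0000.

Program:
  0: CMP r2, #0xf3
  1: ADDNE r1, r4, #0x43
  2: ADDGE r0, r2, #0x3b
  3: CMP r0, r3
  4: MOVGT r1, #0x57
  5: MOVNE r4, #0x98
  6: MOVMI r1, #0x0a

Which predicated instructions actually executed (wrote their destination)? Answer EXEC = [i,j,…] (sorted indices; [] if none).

EXEC = [1,2,4,5,6]

[0] flags=0000 → (cmp)
[1] flags=0000 NE?T → r1=0x2d
[2] flags=0000 GE?T → r0=0x45
[3] flags=1001 → (cmp)
[4] flags=1001 GT?T → r1=0x57
[5] flags=1001 NE?T → r4=0x98
[6] flags=1001 MI?T → r1=0x0a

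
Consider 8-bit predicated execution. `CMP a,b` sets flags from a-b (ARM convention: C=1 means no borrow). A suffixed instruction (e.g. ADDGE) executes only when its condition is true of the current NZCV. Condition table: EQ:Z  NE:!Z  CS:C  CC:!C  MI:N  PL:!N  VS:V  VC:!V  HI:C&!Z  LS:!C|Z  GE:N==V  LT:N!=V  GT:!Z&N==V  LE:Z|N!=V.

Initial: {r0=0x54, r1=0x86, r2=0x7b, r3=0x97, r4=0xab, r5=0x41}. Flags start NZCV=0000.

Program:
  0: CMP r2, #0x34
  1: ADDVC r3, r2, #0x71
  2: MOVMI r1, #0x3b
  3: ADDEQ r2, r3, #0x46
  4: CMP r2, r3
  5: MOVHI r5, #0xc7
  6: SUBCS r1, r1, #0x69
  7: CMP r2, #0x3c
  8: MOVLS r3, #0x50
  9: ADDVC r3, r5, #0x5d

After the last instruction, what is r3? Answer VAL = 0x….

0: ✓ CMP  NZCV=0010
1: ✓ ADDVC  r3←0xec
2: · MOVMI
3: · ADDEQ
4: ✓ CMP  NZCV=1001
5: · MOVHI
6: · SUBCS
7: ✓ CMP  NZCV=0010
8: · MOVLS
9: ✓ ADDVC  r3←0x9e

VAL = 0x9e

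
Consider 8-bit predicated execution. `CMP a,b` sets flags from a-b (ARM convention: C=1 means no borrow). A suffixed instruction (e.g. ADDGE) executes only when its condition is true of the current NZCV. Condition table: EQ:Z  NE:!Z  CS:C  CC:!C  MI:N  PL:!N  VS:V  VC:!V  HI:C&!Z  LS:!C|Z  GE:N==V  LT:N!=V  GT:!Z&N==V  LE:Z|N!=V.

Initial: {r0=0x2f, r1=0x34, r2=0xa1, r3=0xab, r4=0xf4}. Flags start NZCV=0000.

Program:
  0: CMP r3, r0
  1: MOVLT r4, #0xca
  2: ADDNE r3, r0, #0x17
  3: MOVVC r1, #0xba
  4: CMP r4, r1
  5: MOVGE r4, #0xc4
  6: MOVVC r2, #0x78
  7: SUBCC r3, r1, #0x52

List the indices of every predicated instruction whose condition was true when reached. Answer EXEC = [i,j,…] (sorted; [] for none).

[0] flags=0011 → (cmp)
[1] flags=0011 LT?T → r4=0xca
[2] flags=0011 NE?T → r3=0x46
[3] flags=0011 VC?F → skip
[4] flags=1010 → (cmp)
[5] flags=1010 GE?F → skip
[6] flags=1010 VC?T → r2=0x78
[7] flags=1010 CC?F → skip

EXEC = [1,2,6]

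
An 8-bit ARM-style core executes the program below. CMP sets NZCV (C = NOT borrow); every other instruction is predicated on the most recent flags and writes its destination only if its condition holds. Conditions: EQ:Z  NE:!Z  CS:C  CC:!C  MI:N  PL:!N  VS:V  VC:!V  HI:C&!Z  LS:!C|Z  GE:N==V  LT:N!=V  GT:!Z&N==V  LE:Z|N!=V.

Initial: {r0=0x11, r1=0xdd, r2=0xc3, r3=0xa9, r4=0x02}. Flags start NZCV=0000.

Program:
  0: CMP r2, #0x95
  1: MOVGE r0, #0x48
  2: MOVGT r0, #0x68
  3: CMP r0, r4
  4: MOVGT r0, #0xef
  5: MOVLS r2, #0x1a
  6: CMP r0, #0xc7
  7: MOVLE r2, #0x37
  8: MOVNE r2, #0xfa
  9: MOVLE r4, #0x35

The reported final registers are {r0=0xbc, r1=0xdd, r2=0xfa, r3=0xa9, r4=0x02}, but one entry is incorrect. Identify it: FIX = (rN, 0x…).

FIX = (r0, 0xef)

0: ✓ CMP  NZCV=0010
1: ✓ MOVGE  r0←0x48
2: ✓ MOVGT  r0←0x68
3: ✓ CMP  NZCV=0010
4: ✓ MOVGT  r0←0xef
5: · MOVLS
6: ✓ CMP  NZCV=0010
7: · MOVLE
8: ✓ MOVNE  r2←0xfa
9: · MOVLE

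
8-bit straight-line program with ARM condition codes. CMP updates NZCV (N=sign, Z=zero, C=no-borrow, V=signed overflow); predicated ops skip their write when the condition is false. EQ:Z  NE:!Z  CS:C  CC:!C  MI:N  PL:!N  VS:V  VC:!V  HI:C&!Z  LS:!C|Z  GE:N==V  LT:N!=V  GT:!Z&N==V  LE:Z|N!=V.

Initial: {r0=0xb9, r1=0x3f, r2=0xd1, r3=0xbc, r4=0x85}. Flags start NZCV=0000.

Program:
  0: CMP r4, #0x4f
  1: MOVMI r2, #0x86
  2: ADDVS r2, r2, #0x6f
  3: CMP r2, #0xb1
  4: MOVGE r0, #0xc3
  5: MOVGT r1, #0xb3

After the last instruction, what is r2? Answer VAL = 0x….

VAL = 0x40

[0] flags=0011 → (cmp)
[1] flags=0011 MI?F → skip
[2] flags=0011 VS?T → r2=0x40
[3] flags=1001 → (cmp)
[4] flags=1001 GE?T → r0=0xc3
[5] flags=1001 GT?T → r1=0xb3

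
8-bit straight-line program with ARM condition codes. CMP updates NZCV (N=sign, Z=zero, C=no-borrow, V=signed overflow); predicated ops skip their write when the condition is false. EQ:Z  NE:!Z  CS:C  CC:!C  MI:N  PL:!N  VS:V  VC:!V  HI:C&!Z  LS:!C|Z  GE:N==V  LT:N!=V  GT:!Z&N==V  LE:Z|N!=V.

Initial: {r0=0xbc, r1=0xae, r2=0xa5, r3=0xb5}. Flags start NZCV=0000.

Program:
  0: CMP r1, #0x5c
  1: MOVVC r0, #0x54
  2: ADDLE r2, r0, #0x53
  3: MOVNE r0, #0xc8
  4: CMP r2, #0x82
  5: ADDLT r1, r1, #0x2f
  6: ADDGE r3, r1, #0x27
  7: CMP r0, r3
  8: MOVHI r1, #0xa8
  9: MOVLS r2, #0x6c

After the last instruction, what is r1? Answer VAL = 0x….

[0] flags=0011 → (cmp)
[1] flags=0011 VC?F → skip
[2] flags=0011 LE?T → r2=0x0f
[3] flags=0011 NE?T → r0=0xc8
[4] flags=1001 → (cmp)
[5] flags=1001 LT?F → skip
[6] flags=1001 GE?T → r3=0xd5
[7] flags=1000 → (cmp)
[8] flags=1000 HI?F → skip
[9] flags=1000 LS?T → r2=0x6c

VAL = 0xae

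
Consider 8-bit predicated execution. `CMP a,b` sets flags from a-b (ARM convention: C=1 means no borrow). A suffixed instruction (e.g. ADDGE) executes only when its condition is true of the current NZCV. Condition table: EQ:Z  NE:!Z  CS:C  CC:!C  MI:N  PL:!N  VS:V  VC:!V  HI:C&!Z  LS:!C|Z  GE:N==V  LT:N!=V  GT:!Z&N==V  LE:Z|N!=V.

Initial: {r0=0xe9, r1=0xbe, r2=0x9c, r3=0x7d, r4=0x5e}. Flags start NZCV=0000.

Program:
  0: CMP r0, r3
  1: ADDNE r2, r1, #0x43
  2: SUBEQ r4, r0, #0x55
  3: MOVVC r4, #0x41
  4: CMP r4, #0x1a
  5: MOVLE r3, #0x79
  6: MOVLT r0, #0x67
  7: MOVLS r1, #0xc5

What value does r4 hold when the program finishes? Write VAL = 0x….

VAL = 0x5e

[0] flags=0011 → (cmp)
[1] flags=0011 NE?T → r2=0x01
[2] flags=0011 EQ?F → skip
[3] flags=0011 VC?F → skip
[4] flags=0010 → (cmp)
[5] flags=0010 LE?F → skip
[6] flags=0010 LT?F → skip
[7] flags=0010 LS?F → skip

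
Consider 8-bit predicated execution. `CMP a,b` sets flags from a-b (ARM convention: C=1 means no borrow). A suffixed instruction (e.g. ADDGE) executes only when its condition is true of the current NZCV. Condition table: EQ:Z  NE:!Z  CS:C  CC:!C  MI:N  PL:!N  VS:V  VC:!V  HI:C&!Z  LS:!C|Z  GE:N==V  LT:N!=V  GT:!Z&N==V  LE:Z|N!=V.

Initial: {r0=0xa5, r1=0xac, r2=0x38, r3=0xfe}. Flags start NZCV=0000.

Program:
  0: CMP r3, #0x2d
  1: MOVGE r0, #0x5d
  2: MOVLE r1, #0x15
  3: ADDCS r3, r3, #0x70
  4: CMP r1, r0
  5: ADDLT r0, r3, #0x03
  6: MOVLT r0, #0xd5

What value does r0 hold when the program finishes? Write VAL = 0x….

VAL = 0xa5

0: ✓ CMP  NZCV=1010
1: · MOVGE
2: ✓ MOVLE  r1←0x15
3: ✓ ADDCS  r3←0x6e
4: ✓ CMP  NZCV=0000
5: · ADDLT
6: · MOVLT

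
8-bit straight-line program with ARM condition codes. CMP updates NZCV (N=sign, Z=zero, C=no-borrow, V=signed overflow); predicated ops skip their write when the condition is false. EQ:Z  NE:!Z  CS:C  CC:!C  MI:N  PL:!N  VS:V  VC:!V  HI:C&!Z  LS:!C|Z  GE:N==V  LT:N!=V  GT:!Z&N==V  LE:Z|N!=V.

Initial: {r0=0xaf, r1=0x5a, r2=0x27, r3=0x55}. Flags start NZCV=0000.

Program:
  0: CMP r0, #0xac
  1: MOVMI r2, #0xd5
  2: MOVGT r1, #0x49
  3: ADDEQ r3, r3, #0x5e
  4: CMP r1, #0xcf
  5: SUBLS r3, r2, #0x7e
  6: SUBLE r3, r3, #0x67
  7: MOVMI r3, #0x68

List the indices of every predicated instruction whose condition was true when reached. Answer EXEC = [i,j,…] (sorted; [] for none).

[0] flags=0010 → (cmp)
[1] flags=0010 MI?F → skip
[2] flags=0010 GT?T → r1=0x49
[3] flags=0010 EQ?F → skip
[4] flags=0000 → (cmp)
[5] flags=0000 LS?T → r3=0xa9
[6] flags=0000 LE?F → skip
[7] flags=0000 MI?F → skip

EXEC = [2,5]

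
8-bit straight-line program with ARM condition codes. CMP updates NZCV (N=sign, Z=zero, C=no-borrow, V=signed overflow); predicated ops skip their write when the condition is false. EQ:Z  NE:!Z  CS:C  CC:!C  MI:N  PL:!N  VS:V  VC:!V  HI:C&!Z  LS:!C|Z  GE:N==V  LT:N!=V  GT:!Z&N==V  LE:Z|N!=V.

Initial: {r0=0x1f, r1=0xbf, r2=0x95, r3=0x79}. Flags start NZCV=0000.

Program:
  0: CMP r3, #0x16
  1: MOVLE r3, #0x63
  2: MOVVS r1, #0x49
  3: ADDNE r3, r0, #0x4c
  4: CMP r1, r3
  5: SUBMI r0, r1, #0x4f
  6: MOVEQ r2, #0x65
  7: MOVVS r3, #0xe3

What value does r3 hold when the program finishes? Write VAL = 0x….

VAL = 0xe3

[0] flags=0010 → (cmp)
[1] flags=0010 LE?F → skip
[2] flags=0010 VS?F → skip
[3] flags=0010 NE?T → r3=0x6b
[4] flags=0011 → (cmp)
[5] flags=0011 MI?F → skip
[6] flags=0011 EQ?F → skip
[7] flags=0011 VS?T → r3=0xe3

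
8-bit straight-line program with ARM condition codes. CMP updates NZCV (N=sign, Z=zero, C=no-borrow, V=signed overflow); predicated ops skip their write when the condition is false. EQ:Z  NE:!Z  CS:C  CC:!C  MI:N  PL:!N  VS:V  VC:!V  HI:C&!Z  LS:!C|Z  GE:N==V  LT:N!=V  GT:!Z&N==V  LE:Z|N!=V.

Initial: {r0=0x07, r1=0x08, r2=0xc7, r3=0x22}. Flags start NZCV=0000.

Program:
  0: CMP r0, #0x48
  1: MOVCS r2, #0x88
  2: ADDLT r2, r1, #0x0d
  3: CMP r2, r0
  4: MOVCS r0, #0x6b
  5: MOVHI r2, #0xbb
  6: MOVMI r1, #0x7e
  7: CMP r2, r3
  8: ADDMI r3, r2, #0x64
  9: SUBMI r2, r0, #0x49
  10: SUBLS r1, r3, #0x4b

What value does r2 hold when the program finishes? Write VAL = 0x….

VAL = 0x22

[0] flags=1000 → (cmp)
[1] flags=1000 CS?F → skip
[2] flags=1000 LT?T → r2=0x15
[3] flags=0010 → (cmp)
[4] flags=0010 CS?T → r0=0x6b
[5] flags=0010 HI?T → r2=0xbb
[6] flags=0010 MI?F → skip
[7] flags=1010 → (cmp)
[8] flags=1010 MI?T → r3=0x1f
[9] flags=1010 MI?T → r2=0x22
[10] flags=1010 LS?F → skip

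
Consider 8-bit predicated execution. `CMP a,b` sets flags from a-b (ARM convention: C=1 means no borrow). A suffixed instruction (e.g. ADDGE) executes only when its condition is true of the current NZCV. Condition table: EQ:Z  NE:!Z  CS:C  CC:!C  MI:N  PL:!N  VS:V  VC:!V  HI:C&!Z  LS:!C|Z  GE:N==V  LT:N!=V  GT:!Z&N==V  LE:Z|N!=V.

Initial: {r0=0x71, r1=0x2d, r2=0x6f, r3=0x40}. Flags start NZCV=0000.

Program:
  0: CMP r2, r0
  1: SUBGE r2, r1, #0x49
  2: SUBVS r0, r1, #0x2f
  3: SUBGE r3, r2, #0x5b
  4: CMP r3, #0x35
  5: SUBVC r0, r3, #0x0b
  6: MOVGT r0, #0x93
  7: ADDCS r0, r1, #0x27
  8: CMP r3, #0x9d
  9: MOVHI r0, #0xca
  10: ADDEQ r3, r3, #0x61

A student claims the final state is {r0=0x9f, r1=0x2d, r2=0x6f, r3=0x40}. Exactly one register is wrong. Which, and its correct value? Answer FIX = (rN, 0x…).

FIX = (r0, 0x54)

[0] flags=1000 → (cmp)
[1] flags=1000 GE?F → skip
[2] flags=1000 VS?F → skip
[3] flags=1000 GE?F → skip
[4] flags=0010 → (cmp)
[5] flags=0010 VC?T → r0=0x35
[6] flags=0010 GT?T → r0=0x93
[7] flags=0010 CS?T → r0=0x54
[8] flags=1001 → (cmp)
[9] flags=1001 HI?F → skip
[10] flags=1001 EQ?F → skip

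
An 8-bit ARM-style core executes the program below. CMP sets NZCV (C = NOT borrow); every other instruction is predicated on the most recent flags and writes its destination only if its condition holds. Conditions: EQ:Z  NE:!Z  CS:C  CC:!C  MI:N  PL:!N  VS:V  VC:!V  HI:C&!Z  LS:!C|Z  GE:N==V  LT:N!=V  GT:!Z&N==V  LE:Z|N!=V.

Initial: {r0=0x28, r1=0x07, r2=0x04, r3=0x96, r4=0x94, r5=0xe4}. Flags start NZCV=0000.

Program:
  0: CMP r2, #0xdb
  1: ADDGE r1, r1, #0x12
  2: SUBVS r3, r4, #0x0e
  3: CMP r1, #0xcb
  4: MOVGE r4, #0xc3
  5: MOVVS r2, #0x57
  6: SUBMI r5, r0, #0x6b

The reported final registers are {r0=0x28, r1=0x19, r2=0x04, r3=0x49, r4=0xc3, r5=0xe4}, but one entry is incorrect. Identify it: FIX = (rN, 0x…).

FIX = (r3, 0x96)

[0] flags=0000 → (cmp)
[1] flags=0000 GE?T → r1=0x19
[2] flags=0000 VS?F → skip
[3] flags=0000 → (cmp)
[4] flags=0000 GE?T → r4=0xc3
[5] flags=0000 VS?F → skip
[6] flags=0000 MI?F → skip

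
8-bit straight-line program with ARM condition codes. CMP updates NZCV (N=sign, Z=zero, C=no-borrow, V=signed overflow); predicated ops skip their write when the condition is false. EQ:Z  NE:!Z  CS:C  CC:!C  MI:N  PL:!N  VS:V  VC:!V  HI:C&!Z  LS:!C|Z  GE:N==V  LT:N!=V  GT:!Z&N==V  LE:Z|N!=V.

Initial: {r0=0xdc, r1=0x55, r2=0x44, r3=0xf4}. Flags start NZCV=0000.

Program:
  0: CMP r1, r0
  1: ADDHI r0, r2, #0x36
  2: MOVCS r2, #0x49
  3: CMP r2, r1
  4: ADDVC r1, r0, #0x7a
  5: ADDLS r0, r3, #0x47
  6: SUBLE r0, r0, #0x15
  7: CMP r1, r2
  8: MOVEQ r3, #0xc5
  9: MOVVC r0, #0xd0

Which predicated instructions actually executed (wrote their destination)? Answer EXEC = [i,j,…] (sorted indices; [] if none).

0: ✓ CMP  NZCV=0000
1: · ADDHI
2: · MOVCS
3: ✓ CMP  NZCV=1000
4: ✓ ADDVC  r1←0x56
5: ✓ ADDLS  r0←0x3b
6: ✓ SUBLE  r0←0x26
7: ✓ CMP  NZCV=0010
8: · MOVEQ
9: ✓ MOVVC  r0←0xd0

EXEC = [4,5,6,9]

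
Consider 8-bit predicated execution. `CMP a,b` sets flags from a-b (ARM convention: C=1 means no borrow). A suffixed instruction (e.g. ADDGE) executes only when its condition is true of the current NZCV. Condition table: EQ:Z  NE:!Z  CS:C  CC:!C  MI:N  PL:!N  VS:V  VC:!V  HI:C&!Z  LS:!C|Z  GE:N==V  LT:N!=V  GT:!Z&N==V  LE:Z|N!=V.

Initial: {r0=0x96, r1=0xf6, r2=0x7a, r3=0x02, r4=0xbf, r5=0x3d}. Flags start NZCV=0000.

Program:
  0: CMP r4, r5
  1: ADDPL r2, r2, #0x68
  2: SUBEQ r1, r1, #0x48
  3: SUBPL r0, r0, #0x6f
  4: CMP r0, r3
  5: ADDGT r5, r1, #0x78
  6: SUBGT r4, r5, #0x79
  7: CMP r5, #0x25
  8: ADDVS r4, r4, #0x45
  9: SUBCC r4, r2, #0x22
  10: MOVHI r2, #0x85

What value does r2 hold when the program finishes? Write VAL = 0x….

VAL = 0x85

[0] flags=1010 → (cmp)
[1] flags=1010 PL?F → skip
[2] flags=1010 EQ?F → skip
[3] flags=1010 PL?F → skip
[4] flags=1010 → (cmp)
[5] flags=1010 GT?F → skip
[6] flags=1010 GT?F → skip
[7] flags=0010 → (cmp)
[8] flags=0010 VS?F → skip
[9] flags=0010 CC?F → skip
[10] flags=0010 HI?T → r2=0x85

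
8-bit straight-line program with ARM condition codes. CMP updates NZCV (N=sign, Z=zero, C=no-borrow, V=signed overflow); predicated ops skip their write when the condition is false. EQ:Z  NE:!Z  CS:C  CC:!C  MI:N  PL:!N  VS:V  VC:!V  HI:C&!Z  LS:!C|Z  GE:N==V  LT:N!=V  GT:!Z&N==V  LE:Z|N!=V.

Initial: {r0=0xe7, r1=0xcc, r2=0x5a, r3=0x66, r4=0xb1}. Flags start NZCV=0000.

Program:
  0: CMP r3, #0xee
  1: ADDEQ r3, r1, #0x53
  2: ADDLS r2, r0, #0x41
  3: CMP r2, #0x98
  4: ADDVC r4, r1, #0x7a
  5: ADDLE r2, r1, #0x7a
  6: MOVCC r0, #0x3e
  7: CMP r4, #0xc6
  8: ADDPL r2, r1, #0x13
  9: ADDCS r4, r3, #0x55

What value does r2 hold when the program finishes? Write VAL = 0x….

[0] flags=0000 → (cmp)
[1] flags=0000 EQ?F → skip
[2] flags=0000 LS?T → r2=0x28
[3] flags=1001 → (cmp)
[4] flags=1001 VC?F → skip
[5] flags=1001 LE?F → skip
[6] flags=1001 CC?T → r0=0x3e
[7] flags=1000 → (cmp)
[8] flags=1000 PL?F → skip
[9] flags=1000 CS?F → skip

VAL = 0x28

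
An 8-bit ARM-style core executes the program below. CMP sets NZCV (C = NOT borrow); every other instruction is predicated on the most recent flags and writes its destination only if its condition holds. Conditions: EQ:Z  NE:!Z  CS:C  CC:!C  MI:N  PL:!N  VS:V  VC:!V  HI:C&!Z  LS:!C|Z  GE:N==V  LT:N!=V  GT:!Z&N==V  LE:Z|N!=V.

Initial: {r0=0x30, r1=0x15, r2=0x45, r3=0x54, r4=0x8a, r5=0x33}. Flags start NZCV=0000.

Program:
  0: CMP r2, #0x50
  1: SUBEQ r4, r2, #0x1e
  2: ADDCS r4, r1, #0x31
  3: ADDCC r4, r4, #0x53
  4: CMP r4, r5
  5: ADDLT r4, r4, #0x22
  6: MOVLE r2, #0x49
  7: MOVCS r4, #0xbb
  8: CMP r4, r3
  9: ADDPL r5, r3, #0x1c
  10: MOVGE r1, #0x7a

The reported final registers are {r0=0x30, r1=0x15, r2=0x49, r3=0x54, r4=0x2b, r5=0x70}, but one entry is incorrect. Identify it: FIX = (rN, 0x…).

FIX = (r4, 0xbb)

0: ✓ CMP  NZCV=1000
1: · SUBEQ
2: · ADDCS
3: ✓ ADDCC  r4←0xdd
4: ✓ CMP  NZCV=1010
5: ✓ ADDLT  r4←0xff
6: ✓ MOVLE  r2←0x49
7: ✓ MOVCS  r4←0xbb
8: ✓ CMP  NZCV=0011
9: ✓ ADDPL  r5←0x70
10: · MOVGE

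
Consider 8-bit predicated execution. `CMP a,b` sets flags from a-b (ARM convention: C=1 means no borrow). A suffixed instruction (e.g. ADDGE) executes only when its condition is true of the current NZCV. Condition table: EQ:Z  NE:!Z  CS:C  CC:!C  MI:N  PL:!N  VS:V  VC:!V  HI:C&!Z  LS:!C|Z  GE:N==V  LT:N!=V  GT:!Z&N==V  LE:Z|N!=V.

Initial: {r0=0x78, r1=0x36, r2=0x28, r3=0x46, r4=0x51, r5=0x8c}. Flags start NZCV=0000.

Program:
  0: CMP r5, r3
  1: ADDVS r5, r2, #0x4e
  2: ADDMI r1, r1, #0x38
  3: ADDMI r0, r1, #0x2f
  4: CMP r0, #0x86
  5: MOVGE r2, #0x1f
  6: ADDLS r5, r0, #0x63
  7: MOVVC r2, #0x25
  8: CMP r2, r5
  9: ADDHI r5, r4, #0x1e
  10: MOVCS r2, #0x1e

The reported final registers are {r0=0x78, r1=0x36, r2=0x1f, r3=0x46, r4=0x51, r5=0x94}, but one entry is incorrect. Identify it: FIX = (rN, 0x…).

[0] flags=0011 → (cmp)
[1] flags=0011 VS?T → r5=0x76
[2] flags=0011 MI?F → skip
[3] flags=0011 MI?F → skip
[4] flags=1001 → (cmp)
[5] flags=1001 GE?T → r2=0x1f
[6] flags=1001 LS?T → r5=0xdb
[7] flags=1001 VC?F → skip
[8] flags=0000 → (cmp)
[9] flags=0000 HI?F → skip
[10] flags=0000 CS?F → skip

FIX = (r5, 0xdb)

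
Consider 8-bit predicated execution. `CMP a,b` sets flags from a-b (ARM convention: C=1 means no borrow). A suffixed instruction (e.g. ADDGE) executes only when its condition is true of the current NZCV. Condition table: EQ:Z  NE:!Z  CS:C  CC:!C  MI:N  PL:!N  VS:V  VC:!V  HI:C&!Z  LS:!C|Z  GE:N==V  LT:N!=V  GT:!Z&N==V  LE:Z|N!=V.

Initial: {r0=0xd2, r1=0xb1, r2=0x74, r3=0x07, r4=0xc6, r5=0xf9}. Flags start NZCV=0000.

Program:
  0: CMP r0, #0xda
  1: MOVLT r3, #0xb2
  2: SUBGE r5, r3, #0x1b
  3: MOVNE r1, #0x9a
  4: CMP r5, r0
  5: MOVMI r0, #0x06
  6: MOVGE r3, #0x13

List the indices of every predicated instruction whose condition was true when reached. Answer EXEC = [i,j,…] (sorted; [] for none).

EXEC = [1,3,6]

[0] flags=1000 → (cmp)
[1] flags=1000 LT?T → r3=0xb2
[2] flags=1000 GE?F → skip
[3] flags=1000 NE?T → r1=0x9a
[4] flags=0010 → (cmp)
[5] flags=0010 MI?F → skip
[6] flags=0010 GE?T → r3=0x13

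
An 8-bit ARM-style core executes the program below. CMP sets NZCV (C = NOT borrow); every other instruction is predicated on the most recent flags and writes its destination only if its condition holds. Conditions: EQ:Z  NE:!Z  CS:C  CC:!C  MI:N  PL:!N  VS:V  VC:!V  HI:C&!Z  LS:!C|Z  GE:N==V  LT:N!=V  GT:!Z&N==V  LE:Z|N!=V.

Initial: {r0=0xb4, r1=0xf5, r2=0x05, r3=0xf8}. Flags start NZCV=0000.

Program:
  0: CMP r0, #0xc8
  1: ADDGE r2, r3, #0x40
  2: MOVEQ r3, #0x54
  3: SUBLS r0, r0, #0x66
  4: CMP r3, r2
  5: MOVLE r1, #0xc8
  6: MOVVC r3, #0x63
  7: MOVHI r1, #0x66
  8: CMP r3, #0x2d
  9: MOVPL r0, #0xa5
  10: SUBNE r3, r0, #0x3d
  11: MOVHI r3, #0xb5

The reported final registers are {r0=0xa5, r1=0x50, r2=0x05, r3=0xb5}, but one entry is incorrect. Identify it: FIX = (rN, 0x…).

[0] flags=1000 → (cmp)
[1] flags=1000 GE?F → skip
[2] flags=1000 EQ?F → skip
[3] flags=1000 LS?T → r0=0x4e
[4] flags=1010 → (cmp)
[5] flags=1010 LE?T → r1=0xc8
[6] flags=1010 VC?T → r3=0x63
[7] flags=1010 HI?T → r1=0x66
[8] flags=0010 → (cmp)
[9] flags=0010 PL?T → r0=0xa5
[10] flags=0010 NE?T → r3=0x68
[11] flags=0010 HI?T → r3=0xb5

FIX = (r1, 0x66)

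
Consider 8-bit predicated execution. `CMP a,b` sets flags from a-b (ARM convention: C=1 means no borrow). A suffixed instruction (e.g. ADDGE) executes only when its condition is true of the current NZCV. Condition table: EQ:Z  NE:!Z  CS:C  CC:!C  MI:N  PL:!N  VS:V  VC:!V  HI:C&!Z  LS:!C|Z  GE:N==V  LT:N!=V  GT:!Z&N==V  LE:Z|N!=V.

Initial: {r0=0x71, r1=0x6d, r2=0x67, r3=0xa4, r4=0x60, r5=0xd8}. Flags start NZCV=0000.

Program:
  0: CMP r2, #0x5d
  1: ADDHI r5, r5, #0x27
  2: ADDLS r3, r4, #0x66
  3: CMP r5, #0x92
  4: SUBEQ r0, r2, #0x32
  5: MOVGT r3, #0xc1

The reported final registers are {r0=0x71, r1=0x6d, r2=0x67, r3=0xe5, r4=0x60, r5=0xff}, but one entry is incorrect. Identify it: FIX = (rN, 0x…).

0: ✓ CMP  NZCV=0010
1: ✓ ADDHI  r5←0xff
2: · ADDLS
3: ✓ CMP  NZCV=0010
4: · SUBEQ
5: ✓ MOVGT  r3←0xc1

FIX = (r3, 0xc1)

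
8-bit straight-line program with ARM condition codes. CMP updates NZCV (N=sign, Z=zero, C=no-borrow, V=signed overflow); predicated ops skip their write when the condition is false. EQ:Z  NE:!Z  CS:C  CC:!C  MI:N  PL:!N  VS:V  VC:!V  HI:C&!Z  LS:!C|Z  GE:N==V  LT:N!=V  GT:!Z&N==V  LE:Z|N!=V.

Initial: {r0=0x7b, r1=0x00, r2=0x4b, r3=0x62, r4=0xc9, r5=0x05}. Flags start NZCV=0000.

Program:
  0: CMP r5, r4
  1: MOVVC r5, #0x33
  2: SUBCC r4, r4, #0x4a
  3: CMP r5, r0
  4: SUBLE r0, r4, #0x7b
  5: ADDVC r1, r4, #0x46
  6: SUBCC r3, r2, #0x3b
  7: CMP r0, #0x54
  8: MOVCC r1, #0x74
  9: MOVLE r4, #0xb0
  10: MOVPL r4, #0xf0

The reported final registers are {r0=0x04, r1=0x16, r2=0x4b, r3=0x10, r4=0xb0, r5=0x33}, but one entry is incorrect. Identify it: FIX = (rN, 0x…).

FIX = (r1, 0x74)

0: ✓ CMP  NZCV=0000
1: ✓ MOVVC  r5←0x33
2: ✓ SUBCC  r4←0x7f
3: ✓ CMP  NZCV=1000
4: ✓ SUBLE  r0←0x04
5: ✓ ADDVC  r1←0xc5
6: ✓ SUBCC  r3←0x10
7: ✓ CMP  NZCV=1000
8: ✓ MOVCC  r1←0x74
9: ✓ MOVLE  r4←0xb0
10: · MOVPL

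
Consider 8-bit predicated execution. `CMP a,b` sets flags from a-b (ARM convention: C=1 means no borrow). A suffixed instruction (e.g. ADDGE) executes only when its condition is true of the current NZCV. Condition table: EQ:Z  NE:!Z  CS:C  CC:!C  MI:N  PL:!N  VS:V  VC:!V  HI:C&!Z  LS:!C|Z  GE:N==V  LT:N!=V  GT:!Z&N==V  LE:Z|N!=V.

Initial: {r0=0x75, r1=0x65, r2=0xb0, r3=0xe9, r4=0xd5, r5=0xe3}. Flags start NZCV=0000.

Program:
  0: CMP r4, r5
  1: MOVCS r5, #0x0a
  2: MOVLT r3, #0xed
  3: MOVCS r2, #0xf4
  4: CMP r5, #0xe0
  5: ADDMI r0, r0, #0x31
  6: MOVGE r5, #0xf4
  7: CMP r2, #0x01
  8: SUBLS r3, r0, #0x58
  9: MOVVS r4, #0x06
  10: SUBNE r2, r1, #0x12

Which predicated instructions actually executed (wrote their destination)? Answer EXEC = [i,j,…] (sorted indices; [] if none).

0: ✓ CMP  NZCV=1000
1: · MOVCS
2: ✓ MOVLT  r3←0xed
3: · MOVCS
4: ✓ CMP  NZCV=0010
5: · ADDMI
6: ✓ MOVGE  r5←0xf4
7: ✓ CMP  NZCV=1010
8: · SUBLS
9: · MOVVS
10: ✓ SUBNE  r2←0x53

EXEC = [2,6,10]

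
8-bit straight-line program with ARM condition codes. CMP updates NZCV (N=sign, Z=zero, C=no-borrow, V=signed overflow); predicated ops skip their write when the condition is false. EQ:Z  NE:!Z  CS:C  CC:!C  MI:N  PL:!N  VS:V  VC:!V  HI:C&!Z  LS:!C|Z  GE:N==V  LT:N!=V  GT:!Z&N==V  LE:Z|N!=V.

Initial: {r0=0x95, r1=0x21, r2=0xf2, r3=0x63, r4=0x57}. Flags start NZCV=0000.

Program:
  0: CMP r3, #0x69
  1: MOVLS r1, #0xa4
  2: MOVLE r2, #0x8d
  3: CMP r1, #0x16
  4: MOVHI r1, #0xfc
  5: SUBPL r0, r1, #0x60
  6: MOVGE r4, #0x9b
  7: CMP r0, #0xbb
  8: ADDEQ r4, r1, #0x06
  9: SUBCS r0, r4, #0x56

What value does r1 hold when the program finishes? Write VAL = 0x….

[0] flags=1000 → (cmp)
[1] flags=1000 LS?T → r1=0xa4
[2] flags=1000 LE?T → r2=0x8d
[3] flags=1010 → (cmp)
[4] flags=1010 HI?T → r1=0xfc
[5] flags=1010 PL?F → skip
[6] flags=1010 GE?F → skip
[7] flags=1000 → (cmp)
[8] flags=1000 EQ?F → skip
[9] flags=1000 CS?F → skip

VAL = 0xfc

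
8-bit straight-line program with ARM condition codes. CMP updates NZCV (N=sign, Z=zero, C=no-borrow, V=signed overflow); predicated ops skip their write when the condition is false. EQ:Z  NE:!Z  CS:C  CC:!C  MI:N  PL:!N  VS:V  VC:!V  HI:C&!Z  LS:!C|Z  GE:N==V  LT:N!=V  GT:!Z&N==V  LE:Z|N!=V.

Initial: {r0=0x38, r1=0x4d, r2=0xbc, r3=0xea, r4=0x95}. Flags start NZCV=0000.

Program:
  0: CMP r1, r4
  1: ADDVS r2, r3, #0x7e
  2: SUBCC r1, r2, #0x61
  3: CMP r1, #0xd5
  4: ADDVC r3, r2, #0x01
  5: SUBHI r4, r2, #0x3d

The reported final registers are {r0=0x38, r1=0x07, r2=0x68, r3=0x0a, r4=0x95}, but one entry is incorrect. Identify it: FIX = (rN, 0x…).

0: ✓ CMP  NZCV=1001
1: ✓ ADDVS  r2←0x68
2: ✓ SUBCC  r1←0x07
3: ✓ CMP  NZCV=0000
4: ✓ ADDVC  r3←0x69
5: · SUBHI

FIX = (r3, 0x69)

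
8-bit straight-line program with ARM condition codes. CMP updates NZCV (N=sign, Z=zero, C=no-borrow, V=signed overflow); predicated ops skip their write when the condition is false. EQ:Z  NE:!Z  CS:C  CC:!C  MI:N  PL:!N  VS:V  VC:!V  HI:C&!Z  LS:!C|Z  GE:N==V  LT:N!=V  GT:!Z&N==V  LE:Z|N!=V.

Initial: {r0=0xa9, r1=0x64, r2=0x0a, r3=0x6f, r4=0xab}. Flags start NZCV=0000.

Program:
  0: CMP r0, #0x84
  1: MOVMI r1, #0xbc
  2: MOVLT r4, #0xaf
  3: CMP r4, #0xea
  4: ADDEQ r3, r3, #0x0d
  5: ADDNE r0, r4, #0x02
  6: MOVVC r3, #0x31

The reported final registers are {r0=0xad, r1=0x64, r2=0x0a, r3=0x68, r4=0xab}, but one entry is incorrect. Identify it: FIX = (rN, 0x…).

0: ✓ CMP  NZCV=0010
1: · MOVMI
2: · MOVLT
3: ✓ CMP  NZCV=1000
4: · ADDEQ
5: ✓ ADDNE  r0←0xad
6: ✓ MOVVC  r3←0x31

FIX = (r3, 0x31)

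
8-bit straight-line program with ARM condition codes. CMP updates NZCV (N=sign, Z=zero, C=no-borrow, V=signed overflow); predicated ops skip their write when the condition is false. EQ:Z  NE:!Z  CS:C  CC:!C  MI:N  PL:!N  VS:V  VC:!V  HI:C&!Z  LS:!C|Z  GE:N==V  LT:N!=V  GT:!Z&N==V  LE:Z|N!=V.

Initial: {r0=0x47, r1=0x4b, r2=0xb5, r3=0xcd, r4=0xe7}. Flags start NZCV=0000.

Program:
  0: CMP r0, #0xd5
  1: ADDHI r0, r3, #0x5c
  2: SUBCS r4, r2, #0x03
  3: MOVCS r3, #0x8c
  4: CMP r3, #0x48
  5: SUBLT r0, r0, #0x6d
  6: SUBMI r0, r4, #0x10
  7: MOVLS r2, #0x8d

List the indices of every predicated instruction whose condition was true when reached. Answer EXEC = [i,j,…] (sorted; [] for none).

EXEC = [5,6]

[0] flags=0000 → (cmp)
[1] flags=0000 HI?F → skip
[2] flags=0000 CS?F → skip
[3] flags=0000 CS?F → skip
[4] flags=1010 → (cmp)
[5] flags=1010 LT?T → r0=0xda
[6] flags=1010 MI?T → r0=0xd7
[7] flags=1010 LS?F → skip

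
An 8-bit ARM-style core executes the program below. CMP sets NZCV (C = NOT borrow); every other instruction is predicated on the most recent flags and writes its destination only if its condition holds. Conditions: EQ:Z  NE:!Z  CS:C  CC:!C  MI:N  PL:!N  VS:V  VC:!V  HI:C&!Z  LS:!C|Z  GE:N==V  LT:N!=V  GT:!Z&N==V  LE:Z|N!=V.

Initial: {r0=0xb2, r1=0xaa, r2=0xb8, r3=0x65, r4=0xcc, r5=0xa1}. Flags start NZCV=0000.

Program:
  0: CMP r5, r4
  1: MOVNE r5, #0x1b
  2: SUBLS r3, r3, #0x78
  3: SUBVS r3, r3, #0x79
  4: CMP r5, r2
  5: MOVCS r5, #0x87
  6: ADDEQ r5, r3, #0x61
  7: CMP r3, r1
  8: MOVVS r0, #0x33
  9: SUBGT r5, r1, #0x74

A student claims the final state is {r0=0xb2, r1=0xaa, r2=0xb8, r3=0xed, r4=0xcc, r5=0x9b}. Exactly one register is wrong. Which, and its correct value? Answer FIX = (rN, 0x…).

[0] flags=1000 → (cmp)
[1] flags=1000 NE?T → r5=0x1b
[2] flags=1000 LS?T → r3=0xed
[3] flags=1000 VS?F → skip
[4] flags=0000 → (cmp)
[5] flags=0000 CS?F → skip
[6] flags=0000 EQ?F → skip
[7] flags=0010 → (cmp)
[8] flags=0010 VS?F → skip
[9] flags=0010 GT?T → r5=0x36

FIX = (r5, 0x36)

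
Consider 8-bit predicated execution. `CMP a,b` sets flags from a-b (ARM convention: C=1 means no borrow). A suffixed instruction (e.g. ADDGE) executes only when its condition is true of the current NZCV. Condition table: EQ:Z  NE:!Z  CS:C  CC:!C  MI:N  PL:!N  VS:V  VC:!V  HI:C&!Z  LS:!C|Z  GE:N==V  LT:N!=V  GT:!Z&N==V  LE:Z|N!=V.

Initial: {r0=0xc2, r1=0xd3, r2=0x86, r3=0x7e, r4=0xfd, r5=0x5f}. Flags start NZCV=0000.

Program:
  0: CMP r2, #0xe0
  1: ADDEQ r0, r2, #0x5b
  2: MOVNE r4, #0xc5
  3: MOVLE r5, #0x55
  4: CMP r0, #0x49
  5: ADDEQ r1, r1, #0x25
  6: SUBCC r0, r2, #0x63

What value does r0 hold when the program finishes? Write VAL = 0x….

VAL = 0xc2

[0] flags=1000 → (cmp)
[1] flags=1000 EQ?F → skip
[2] flags=1000 NE?T → r4=0xc5
[3] flags=1000 LE?T → r5=0x55
[4] flags=0011 → (cmp)
[5] flags=0011 EQ?F → skip
[6] flags=0011 CC?F → skip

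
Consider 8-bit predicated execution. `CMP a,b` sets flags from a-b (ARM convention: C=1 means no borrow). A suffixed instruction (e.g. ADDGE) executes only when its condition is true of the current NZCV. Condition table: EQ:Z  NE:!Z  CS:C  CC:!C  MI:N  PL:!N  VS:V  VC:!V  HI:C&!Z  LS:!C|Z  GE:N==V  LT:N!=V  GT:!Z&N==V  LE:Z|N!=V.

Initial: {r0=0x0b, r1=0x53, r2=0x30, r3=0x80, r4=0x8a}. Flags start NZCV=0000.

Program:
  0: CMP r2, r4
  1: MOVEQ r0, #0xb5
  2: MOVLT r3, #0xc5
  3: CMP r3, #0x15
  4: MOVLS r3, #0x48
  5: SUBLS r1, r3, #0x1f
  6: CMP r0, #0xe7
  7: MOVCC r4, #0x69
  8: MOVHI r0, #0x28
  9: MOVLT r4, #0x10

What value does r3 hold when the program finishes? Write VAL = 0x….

0: ✓ CMP  NZCV=1001
1: · MOVEQ
2: · MOVLT
3: ✓ CMP  NZCV=0011
4: · MOVLS
5: · SUBLS
6: ✓ CMP  NZCV=0000
7: ✓ MOVCC  r4←0x69
8: · MOVHI
9: · MOVLT

VAL = 0x80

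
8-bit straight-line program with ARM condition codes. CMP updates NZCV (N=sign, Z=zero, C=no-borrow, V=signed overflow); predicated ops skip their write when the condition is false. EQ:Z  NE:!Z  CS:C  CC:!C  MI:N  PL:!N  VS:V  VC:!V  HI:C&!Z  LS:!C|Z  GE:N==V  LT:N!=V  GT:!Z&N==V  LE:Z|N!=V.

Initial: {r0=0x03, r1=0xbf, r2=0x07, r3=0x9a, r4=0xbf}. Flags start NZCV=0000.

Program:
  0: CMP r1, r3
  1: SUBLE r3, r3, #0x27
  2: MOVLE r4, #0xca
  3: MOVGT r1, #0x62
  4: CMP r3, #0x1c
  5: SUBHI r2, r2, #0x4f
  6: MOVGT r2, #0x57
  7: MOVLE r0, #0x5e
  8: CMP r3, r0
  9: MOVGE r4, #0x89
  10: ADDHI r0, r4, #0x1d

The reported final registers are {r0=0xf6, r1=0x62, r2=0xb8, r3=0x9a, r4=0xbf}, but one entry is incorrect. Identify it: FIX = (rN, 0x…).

0: ✓ CMP  NZCV=0010
1: · SUBLE
2: · MOVLE
3: ✓ MOVGT  r1←0x62
4: ✓ CMP  NZCV=0011
5: ✓ SUBHI  r2←0xb8
6: · MOVGT
7: ✓ MOVLE  r0←0x5e
8: ✓ CMP  NZCV=0011
9: · MOVGE
10: ✓ ADDHI  r0←0xdc

FIX = (r0, 0xdc)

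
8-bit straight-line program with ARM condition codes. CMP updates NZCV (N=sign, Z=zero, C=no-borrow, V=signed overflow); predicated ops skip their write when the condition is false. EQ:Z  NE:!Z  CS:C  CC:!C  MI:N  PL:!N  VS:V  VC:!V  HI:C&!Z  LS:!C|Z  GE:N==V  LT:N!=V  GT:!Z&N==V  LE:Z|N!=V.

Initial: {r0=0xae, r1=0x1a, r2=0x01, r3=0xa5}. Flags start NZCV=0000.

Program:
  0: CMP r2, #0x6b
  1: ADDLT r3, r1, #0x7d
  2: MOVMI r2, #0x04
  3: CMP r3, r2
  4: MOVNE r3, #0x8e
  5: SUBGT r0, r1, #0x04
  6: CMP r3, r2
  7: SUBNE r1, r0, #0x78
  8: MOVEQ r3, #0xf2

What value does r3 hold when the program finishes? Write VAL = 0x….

[0] flags=1000 → (cmp)
[1] flags=1000 LT?T → r3=0x97
[2] flags=1000 MI?T → r2=0x04
[3] flags=1010 → (cmp)
[4] flags=1010 NE?T → r3=0x8e
[5] flags=1010 GT?F → skip
[6] flags=1010 → (cmp)
[7] flags=1010 NE?T → r1=0x36
[8] flags=1010 EQ?F → skip

VAL = 0x8e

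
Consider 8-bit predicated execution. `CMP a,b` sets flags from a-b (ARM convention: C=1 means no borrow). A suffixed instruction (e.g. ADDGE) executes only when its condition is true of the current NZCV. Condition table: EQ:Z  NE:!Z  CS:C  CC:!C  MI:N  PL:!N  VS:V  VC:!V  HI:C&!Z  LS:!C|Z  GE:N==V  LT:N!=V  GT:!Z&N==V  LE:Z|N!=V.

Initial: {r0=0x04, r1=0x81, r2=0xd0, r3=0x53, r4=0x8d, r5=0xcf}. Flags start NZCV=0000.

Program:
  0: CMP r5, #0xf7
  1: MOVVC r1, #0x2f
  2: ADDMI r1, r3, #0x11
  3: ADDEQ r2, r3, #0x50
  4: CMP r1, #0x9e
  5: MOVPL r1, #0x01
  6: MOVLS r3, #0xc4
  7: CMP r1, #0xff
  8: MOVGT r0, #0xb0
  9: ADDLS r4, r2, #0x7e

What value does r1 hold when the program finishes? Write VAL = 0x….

VAL = 0x64

[0] flags=1000 → (cmp)
[1] flags=1000 VC?T → r1=0x2f
[2] flags=1000 MI?T → r1=0x64
[3] flags=1000 EQ?F → skip
[4] flags=1001 → (cmp)
[5] flags=1001 PL?F → skip
[6] flags=1001 LS?T → r3=0xc4
[7] flags=0000 → (cmp)
[8] flags=0000 GT?T → r0=0xb0
[9] flags=0000 LS?T → r4=0x4e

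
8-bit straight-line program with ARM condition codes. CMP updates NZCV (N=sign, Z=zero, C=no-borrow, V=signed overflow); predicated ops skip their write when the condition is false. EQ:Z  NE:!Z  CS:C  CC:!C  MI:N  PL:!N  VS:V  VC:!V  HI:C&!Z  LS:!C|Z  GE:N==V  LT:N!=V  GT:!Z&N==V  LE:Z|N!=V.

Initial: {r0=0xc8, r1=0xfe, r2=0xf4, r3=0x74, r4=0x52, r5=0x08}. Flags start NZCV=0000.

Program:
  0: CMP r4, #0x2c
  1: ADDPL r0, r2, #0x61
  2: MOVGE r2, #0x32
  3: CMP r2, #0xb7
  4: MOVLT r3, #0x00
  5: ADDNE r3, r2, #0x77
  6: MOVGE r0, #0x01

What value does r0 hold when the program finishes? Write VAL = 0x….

VAL = 0x01

[0] flags=0010 → (cmp)
[1] flags=0010 PL?T → r0=0x55
[2] flags=0010 GE?T → r2=0x32
[3] flags=0000 → (cmp)
[4] flags=0000 LT?F → skip
[5] flags=0000 NE?T → r3=0xa9
[6] flags=0000 GE?T → r0=0x01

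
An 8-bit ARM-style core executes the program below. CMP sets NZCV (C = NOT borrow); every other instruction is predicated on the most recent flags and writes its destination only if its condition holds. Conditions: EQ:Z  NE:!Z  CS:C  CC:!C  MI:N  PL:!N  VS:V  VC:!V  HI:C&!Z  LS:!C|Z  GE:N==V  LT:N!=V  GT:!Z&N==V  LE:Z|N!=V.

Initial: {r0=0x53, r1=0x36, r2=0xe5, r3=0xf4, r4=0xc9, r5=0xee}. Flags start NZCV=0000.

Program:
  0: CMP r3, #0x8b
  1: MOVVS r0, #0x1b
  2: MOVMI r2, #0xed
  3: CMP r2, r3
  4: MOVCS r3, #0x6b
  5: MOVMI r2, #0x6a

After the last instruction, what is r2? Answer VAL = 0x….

VAL = 0x6a

0: ✓ CMP  NZCV=0010
1: · MOVVS
2: · MOVMI
3: ✓ CMP  NZCV=1000
4: · MOVCS
5: ✓ MOVMI  r2←0x6a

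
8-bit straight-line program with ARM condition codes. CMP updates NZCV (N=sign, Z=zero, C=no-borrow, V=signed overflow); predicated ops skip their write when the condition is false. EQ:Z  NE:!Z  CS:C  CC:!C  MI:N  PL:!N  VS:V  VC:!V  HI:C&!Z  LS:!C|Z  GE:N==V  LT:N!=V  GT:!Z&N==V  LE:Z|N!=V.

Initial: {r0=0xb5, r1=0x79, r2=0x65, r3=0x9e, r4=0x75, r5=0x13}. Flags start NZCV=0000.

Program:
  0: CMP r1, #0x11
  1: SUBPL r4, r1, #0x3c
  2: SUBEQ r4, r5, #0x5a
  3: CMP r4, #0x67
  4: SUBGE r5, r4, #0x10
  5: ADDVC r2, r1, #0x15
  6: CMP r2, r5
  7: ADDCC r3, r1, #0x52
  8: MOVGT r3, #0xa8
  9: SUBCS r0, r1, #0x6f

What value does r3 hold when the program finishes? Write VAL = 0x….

[0] flags=0010 → (cmp)
[1] flags=0010 PL?T → r4=0x3d
[2] flags=0010 EQ?F → skip
[3] flags=1000 → (cmp)
[4] flags=1000 GE?F → skip
[5] flags=1000 VC?T → r2=0x8e
[6] flags=0011 → (cmp)
[7] flags=0011 CC?F → skip
[8] flags=0011 GT?F → skip
[9] flags=0011 CS?T → r0=0x0a

VAL = 0x9e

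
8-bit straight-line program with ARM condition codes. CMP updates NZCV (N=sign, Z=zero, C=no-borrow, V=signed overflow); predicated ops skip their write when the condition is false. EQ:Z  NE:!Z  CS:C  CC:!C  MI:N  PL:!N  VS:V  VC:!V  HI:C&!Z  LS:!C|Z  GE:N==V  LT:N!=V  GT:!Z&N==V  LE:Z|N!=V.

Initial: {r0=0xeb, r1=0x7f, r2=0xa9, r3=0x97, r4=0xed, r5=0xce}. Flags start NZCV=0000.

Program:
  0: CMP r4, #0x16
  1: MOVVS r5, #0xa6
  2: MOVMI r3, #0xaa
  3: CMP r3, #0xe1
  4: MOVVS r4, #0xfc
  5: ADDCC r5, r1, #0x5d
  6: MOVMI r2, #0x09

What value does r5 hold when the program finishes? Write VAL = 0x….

VAL = 0xdc

[0] flags=1010 → (cmp)
[1] flags=1010 VS?F → skip
[2] flags=1010 MI?T → r3=0xaa
[3] flags=1000 → (cmp)
[4] flags=1000 VS?F → skip
[5] flags=1000 CC?T → r5=0xdc
[6] flags=1000 MI?T → r2=0x09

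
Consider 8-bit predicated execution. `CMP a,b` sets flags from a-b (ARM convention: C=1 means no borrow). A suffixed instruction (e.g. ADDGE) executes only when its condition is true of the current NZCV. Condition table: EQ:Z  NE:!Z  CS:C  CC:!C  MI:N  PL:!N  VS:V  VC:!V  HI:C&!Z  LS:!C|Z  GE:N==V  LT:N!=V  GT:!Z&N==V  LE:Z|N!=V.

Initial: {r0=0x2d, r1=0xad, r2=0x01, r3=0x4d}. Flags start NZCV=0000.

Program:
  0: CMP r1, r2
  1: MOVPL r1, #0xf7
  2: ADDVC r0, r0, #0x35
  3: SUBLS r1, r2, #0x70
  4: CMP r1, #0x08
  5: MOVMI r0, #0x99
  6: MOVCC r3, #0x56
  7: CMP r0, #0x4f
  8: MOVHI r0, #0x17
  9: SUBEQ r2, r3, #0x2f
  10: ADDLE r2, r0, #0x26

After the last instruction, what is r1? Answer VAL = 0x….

0: ✓ CMP  NZCV=1010
1: · MOVPL
2: ✓ ADDVC  r0←0x62
3: · SUBLS
4: ✓ CMP  NZCV=1010
5: ✓ MOVMI  r0←0x99
6: · MOVCC
7: ✓ CMP  NZCV=0011
8: ✓ MOVHI  r0←0x17
9: · SUBEQ
10: ✓ ADDLE  r2←0x3d

VAL = 0xad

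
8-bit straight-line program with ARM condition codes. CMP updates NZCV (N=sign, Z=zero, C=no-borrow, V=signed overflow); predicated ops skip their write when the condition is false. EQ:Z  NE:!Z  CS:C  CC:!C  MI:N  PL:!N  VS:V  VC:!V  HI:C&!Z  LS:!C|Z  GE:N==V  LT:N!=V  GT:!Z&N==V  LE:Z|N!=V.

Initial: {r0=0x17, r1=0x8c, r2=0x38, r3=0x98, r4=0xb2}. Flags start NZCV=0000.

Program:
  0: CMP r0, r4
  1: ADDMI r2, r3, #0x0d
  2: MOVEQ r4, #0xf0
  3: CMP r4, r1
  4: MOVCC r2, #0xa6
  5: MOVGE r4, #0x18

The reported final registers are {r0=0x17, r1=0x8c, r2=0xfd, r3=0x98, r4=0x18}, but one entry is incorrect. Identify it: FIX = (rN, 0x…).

FIX = (r2, 0x38)

[0] flags=0000 → (cmp)
[1] flags=0000 MI?F → skip
[2] flags=0000 EQ?F → skip
[3] flags=0010 → (cmp)
[4] flags=0010 CC?F → skip
[5] flags=0010 GE?T → r4=0x18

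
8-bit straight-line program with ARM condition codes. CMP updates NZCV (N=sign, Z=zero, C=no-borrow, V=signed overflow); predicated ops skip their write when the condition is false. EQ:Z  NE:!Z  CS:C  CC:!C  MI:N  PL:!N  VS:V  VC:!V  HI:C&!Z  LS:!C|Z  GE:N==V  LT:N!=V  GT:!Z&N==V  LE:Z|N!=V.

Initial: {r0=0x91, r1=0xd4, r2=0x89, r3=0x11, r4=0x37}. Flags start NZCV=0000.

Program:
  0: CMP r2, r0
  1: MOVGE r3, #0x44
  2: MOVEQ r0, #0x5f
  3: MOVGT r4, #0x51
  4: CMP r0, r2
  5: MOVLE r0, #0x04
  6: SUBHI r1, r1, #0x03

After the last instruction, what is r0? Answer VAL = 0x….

VAL = 0x91

0: ✓ CMP  NZCV=1000
1: · MOVGE
2: · MOVEQ
3: · MOVGT
4: ✓ CMP  NZCV=0010
5: · MOVLE
6: ✓ SUBHI  r1←0xd1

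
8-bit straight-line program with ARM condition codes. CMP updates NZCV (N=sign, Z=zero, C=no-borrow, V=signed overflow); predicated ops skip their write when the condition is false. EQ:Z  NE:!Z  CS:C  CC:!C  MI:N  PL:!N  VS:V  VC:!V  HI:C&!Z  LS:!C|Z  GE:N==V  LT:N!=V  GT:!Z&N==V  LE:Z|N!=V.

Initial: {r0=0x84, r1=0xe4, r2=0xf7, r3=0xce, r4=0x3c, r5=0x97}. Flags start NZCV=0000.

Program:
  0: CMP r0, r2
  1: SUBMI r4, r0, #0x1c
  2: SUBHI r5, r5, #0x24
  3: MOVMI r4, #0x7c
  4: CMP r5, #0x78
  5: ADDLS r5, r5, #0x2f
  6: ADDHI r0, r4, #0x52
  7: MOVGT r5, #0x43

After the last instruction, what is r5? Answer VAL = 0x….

VAL = 0x97

0: ✓ CMP  NZCV=1000
1: ✓ SUBMI  r4←0x68
2: · SUBHI
3: ✓ MOVMI  r4←0x7c
4: ✓ CMP  NZCV=0011
5: · ADDLS
6: ✓ ADDHI  r0←0xce
7: · MOVGT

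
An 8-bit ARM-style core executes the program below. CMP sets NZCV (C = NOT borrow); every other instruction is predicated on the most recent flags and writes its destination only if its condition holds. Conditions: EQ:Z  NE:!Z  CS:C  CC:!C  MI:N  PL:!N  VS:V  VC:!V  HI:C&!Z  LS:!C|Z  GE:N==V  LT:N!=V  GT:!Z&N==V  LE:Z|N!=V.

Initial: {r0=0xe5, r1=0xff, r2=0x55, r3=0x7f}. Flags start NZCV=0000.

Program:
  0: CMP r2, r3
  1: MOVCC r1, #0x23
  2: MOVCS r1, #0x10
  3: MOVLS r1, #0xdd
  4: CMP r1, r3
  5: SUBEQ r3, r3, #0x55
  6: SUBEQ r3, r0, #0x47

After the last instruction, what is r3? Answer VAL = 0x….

[0] flags=1000 → (cmp)
[1] flags=1000 CC?T → r1=0x23
[2] flags=1000 CS?F → skip
[3] flags=1000 LS?T → r1=0xdd
[4] flags=0011 → (cmp)
[5] flags=0011 EQ?F → skip
[6] flags=0011 EQ?F → skip

VAL = 0x7f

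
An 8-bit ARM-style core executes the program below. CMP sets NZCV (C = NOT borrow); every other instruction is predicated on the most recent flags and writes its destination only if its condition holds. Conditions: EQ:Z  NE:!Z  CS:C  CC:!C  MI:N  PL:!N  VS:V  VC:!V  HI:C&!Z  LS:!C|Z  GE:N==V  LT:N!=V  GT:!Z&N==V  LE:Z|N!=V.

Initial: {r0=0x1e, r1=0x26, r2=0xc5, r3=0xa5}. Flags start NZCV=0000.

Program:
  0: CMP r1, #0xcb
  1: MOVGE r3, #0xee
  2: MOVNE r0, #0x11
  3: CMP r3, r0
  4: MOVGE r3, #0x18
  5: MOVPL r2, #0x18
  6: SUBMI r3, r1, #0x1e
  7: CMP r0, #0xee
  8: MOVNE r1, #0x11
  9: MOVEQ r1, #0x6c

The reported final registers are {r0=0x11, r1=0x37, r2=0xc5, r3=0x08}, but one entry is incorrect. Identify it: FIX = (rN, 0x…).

FIX = (r1, 0x11)

[0] flags=0000 → (cmp)
[1] flags=0000 GE?T → r3=0xee
[2] flags=0000 NE?T → r0=0x11
[3] flags=1010 → (cmp)
[4] flags=1010 GE?F → skip
[5] flags=1010 PL?F → skip
[6] flags=1010 MI?T → r3=0x08
[7] flags=0000 → (cmp)
[8] flags=0000 NE?T → r1=0x11
[9] flags=0000 EQ?F → skip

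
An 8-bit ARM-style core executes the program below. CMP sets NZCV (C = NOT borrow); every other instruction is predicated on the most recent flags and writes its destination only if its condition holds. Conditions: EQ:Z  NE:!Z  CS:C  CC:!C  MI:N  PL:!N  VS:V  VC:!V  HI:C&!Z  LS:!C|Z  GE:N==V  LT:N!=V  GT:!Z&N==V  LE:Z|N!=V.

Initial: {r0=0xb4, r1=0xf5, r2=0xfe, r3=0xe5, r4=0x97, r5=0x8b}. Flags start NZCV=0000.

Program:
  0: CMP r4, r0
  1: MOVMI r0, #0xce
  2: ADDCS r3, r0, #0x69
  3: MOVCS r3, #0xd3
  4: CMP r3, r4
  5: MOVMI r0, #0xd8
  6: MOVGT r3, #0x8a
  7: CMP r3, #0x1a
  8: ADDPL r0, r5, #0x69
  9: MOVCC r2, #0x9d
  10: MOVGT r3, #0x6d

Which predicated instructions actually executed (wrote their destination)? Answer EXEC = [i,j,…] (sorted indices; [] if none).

0: ✓ CMP  NZCV=1000
1: ✓ MOVMI  r0←0xce
2: · ADDCS
3: · MOVCS
4: ✓ CMP  NZCV=0010
5: · MOVMI
6: ✓ MOVGT  r3←0x8a
7: ✓ CMP  NZCV=0011
8: ✓ ADDPL  r0←0xf4
9: · MOVCC
10: · MOVGT

EXEC = [1,6,8]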